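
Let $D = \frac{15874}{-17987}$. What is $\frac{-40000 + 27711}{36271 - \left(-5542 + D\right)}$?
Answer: $- \frac{221042243}{752106305} \approx -0.2939$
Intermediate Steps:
$D = - \frac{15874}{17987}$ ($D = 15874 \left(- \frac{1}{17987}\right) = - \frac{15874}{17987} \approx -0.88253$)
$\frac{-40000 + 27711}{36271 - \left(-5542 + D\right)} = \frac{-40000 + 27711}{36271 + \left(5542 - - \frac{15874}{17987}\right)} = - \frac{12289}{36271 + \left(5542 + \frac{15874}{17987}\right)} = - \frac{12289}{36271 + \frac{99699828}{17987}} = - \frac{12289}{\frac{752106305}{17987}} = \left(-12289\right) \frac{17987}{752106305} = - \frac{221042243}{752106305}$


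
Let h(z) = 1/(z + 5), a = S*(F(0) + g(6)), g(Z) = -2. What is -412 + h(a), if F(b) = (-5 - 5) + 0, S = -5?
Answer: -26779/65 ≈ -411.98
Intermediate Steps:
F(b) = -10 (F(b) = -10 + 0 = -10)
a = 60 (a = -5*(-10 - 2) = -5*(-12) = 60)
h(z) = 1/(5 + z)
-412 + h(a) = -412 + 1/(5 + 60) = -412 + 1/65 = -26779/65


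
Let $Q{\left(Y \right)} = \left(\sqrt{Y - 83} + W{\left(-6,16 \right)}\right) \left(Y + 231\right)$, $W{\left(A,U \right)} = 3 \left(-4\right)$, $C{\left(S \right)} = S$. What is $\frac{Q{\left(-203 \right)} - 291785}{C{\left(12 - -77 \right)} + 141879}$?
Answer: $- \frac{292121}{141968} + \frac{7 i \sqrt{286}}{35492} \approx -2.0577 + 0.0033354 i$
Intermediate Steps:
$W{\left(A,U \right)} = -12$
$Q{\left(Y \right)} = \left(-12 + \sqrt{-83 + Y}\right) \left(231 + Y\right)$ ($Q{\left(Y \right)} = \left(\sqrt{Y - 83} - 12\right) \left(Y + 231\right) = \left(\sqrt{-83 + Y} - 12\right) \left(231 + Y\right) = \left(-12 + \sqrt{-83 + Y}\right) \left(231 + Y\right)$)
$\frac{Q{\left(-203 \right)} - 291785}{C{\left(12 - -77 \right)} + 141879} = \frac{\left(-2772 - -2436 + 231 \sqrt{-83 - 203} - 203 \sqrt{-83 - 203}\right) - 291785}{\left(12 - -77\right) + 141879} = \frac{\left(-2772 + 2436 + 231 \sqrt{-286} - 203 \sqrt{-286}\right) - 291785}{\left(12 + 77\right) + 141879} = \frac{\left(-2772 + 2436 + 231 i \sqrt{286} - 203 i \sqrt{286}\right) - 291785}{89 + 141879} = \frac{\left(-2772 + 2436 + 231 i \sqrt{286} - 203 i \sqrt{286}\right) - 291785}{141968} = \left(\left(-336 + 28 i \sqrt{286}\right) - 291785\right) \frac{1}{141968} = \left(-292121 + 28 i \sqrt{286}\right) \frac{1}{141968} = - \frac{292121}{141968} + \frac{7 i \sqrt{286}}{35492}$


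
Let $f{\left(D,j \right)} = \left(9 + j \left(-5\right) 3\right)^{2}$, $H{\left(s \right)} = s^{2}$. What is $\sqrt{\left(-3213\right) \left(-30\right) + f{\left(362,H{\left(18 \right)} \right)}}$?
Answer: $9 \sqrt{291711} \approx 4860.9$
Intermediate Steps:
$f{\left(D,j \right)} = \left(9 - 15 j\right)^{2}$ ($f{\left(D,j \right)} = \left(9 + - 5 j 3\right)^{2} = \left(9 - 15 j\right)^{2}$)
$\sqrt{\left(-3213\right) \left(-30\right) + f{\left(362,H{\left(18 \right)} \right)}} = \sqrt{\left(-3213\right) \left(-30\right) + 9 \left(-3 + 5 \cdot 18^{2}\right)^{2}} = \sqrt{96390 + 9 \left(-3 + 5 \cdot 324\right)^{2}} = \sqrt{96390 + 9 \left(-3 + 1620\right)^{2}} = \sqrt{96390 + 9 \cdot 1617^{2}} = \sqrt{96390 + 9 \cdot 2614689} = \sqrt{96390 + 23532201} = \sqrt{23628591} = 9 \sqrt{291711}$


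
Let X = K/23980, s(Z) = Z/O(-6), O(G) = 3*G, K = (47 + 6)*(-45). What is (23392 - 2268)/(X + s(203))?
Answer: -911796336/491087 ≈ -1856.7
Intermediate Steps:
K = -2385 (K = 53*(-45) = -2385)
s(Z) = -Z/18 (s(Z) = Z/((3*(-6))) = Z/(-18) = Z*(-1/18) = -Z/18)
X = -477/4796 (X = -2385/23980 = -2385*1/23980 = -477/4796 ≈ -0.099458)
(23392 - 2268)/(X + s(203)) = (23392 - 2268)/(-477/4796 - 1/18*203) = 21124/(-477/4796 - 203/18) = 21124/(-491087/43164) = 21124*(-43164/491087) = -911796336/491087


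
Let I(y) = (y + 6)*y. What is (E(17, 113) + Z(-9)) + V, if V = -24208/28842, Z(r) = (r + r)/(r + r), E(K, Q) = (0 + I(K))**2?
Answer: 2204699218/14421 ≈ 1.5288e+5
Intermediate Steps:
I(y) = y*(6 + y) (I(y) = (6 + y)*y = y*(6 + y))
E(K, Q) = K**2*(6 + K)**2 (E(K, Q) = (0 + K*(6 + K))**2 = (K*(6 + K))**2 = K**2*(6 + K)**2)
Z(r) = 1 (Z(r) = (2*r)/((2*r)) = (2*r)*(1/(2*r)) = 1)
V = -12104/14421 (V = -24208*1/28842 = -12104/14421 ≈ -0.83933)
(E(17, 113) + Z(-9)) + V = (17**2*(6 + 17)**2 + 1) - 12104/14421 = (289*23**2 + 1) - 12104/14421 = (289*529 + 1) - 12104/14421 = (152881 + 1) - 12104/14421 = 152882 - 12104/14421 = 2204699218/14421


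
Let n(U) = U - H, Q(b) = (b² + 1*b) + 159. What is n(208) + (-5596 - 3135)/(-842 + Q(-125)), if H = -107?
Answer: 4658624/14817 ≈ 314.41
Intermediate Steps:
Q(b) = 159 + b + b² (Q(b) = (b² + b) + 159 = (b + b²) + 159 = 159 + b + b²)
n(U) = 107 + U (n(U) = U - 1*(-107) = U + 107 = 107 + U)
n(208) + (-5596 - 3135)/(-842 + Q(-125)) = (107 + 208) + (-5596 - 3135)/(-842 + (159 - 125 + (-125)²)) = 315 - 8731/(-842 + (159 - 125 + 15625)) = 315 - 8731/(-842 + 15659) = 315 - 8731/14817 = 4658624/14817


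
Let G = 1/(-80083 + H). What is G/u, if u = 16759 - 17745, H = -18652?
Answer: 1/97352710 ≈ 1.0272e-8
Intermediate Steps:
u = -986
G = -1/98735 (G = 1/(-80083 - 18652) = 1/(-98735) = -1/98735 ≈ -1.0128e-5)
G/u = -1/98735/(-986) = -1/98735*(-1/986) = 1/97352710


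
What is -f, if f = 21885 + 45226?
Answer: -67111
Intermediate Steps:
f = 67111
-f = -1*67111 = -67111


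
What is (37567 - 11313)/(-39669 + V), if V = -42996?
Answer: -26254/82665 ≈ -0.31760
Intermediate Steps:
(37567 - 11313)/(-39669 + V) = (37567 - 11313)/(-39669 - 42996) = 26254/(-82665) = 26254*(-1/82665) = -26254/82665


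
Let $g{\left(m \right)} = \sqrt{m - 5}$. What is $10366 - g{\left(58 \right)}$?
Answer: $10366 - \sqrt{53} \approx 10359.0$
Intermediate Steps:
$g{\left(m \right)} = \sqrt{-5 + m}$
$10366 - g{\left(58 \right)} = 10366 - \sqrt{-5 + 58} = 10366 - \sqrt{53}$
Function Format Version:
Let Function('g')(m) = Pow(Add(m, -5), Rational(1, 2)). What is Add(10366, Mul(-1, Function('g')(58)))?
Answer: Add(10366, Mul(-1, Pow(53, Rational(1, 2)))) ≈ 10359.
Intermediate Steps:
Function('g')(m) = Pow(Add(-5, m), Rational(1, 2))
Add(10366, Mul(-1, Function('g')(58))) = Add(10366, Mul(-1, Pow(Add(-5, 58), Rational(1, 2)))) = Add(10366, Mul(-1, Pow(53, Rational(1, 2))))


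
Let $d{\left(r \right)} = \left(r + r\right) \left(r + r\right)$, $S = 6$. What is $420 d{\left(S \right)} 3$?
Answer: $181440$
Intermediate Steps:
$d{\left(r \right)} = 4 r^{2}$ ($d{\left(r \right)} = 2 r 2 r = 4 r^{2}$)
$420 d{\left(S \right)} 3 = 420 \cdot 4 \cdot 6^{2} \cdot 3 = 420 \cdot 4 \cdot 36 \cdot 3 = 420 \cdot 144 \cdot 3 = 420 \cdot 432 = 181440$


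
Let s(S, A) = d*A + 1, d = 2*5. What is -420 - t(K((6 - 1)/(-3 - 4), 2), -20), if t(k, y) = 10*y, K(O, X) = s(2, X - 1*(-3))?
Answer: -220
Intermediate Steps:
d = 10
s(S, A) = 1 + 10*A (s(S, A) = 10*A + 1 = 1 + 10*A)
K(O, X) = 31 + 10*X (K(O, X) = 1 + 10*(X - 1*(-3)) = 1 + 10*(X + 3) = 1 + 10*(3 + X) = 1 + (30 + 10*X) = 31 + 10*X)
-420 - t(K((6 - 1)/(-3 - 4), 2), -20) = -420 - 10*(-20) = -420 - 1*(-200) = -420 + 200 = -220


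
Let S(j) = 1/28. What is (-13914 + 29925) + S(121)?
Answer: 448309/28 ≈ 16011.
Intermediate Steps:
S(j) = 1/28
(-13914 + 29925) + S(121) = (-13914 + 29925) + 1/28 = 16011 + 1/28 = 448309/28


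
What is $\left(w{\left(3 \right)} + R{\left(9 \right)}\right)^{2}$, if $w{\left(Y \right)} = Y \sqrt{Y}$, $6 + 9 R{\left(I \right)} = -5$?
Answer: $\frac{2308}{81} - \frac{22 \sqrt{3}}{3} \approx 15.792$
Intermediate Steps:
$R{\left(I \right)} = - \frac{11}{9}$ ($R{\left(I \right)} = - \frac{2}{3} + \frac{1}{9} \left(-5\right) = - \frac{2}{3} - \frac{5}{9} = - \frac{11}{9}$)
$w{\left(Y \right)} = Y^{\frac{3}{2}}$
$\left(w{\left(3 \right)} + R{\left(9 \right)}\right)^{2} = \left(3^{\frac{3}{2}} - \frac{11}{9}\right)^{2} = \left(3 \sqrt{3} - \frac{11}{9}\right)^{2} = \left(- \frac{11}{9} + 3 \sqrt{3}\right)^{2}$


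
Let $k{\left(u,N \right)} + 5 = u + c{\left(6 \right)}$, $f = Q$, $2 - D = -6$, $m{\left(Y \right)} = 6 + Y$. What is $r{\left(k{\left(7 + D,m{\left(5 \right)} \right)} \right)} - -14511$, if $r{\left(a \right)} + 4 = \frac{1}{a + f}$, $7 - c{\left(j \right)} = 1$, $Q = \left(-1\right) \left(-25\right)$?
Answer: $\frac{594788}{41} \approx 14507.0$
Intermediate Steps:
$D = 8$ ($D = 2 - -6 = 2 + 6 = 8$)
$Q = 25$
$c{\left(j \right)} = 6$ ($c{\left(j \right)} = 7 - 1 = 6$)
$f = 25$
$k{\left(u,N \right)} = 1 + u$ ($k{\left(u,N \right)} = -5 + \left(u + 6\right) = -5 + \left(6 + u\right) = 1 + u$)
$r{\left(a \right)} = -4 + \frac{1}{25 + a}$ ($r{\left(a \right)} = -4 + \frac{1}{a + 25} = -4 + \frac{1}{25 + a}$)
$r{\left(k{\left(7 + D,m{\left(5 \right)} \right)} \right)} - -14511 = \frac{-99 - 4 \left(1 + \left(7 + 8\right)\right)}{25 + \left(1 + \left(7 + 8\right)\right)} - -14511 = \frac{-99 - 4 \left(1 + 15\right)}{25 + \left(1 + 15\right)} + 14511 = \frac{-99 - 64}{25 + 16} + 14511 = \frac{-99 - 64}{41} + 14511 = \frac{1}{41} \left(-163\right) + 14511 = - \frac{163}{41} + 14511 = \frac{594788}{41}$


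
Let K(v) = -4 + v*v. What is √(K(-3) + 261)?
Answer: √266 ≈ 16.310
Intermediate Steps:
K(v) = -4 + v²
√(K(-3) + 261) = √((-4 + (-3)²) + 261) = √((-4 + 9) + 261) = √(5 + 261) = √266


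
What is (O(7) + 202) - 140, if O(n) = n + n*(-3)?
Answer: 48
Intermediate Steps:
O(n) = -2*n (O(n) = n - 3*n = -2*n)
(O(7) + 202) - 140 = (-2*7 + 202) - 140 = (-14 + 202) - 140 = 188 - 140 = 48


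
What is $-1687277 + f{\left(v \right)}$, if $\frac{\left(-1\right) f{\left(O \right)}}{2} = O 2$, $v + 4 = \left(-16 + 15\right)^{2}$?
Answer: $-1687265$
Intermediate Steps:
$v = -3$ ($v = -4 + \left(-16 + 15\right)^{2} = -4 + \left(-1\right)^{2} = -4 + 1 = -3$)
$f{\left(O \right)} = - 4 O$ ($f{\left(O \right)} = - 2 O 2 = - 2 \cdot 2 O = - 4 O$)
$-1687277 + f{\left(v \right)} = -1687277 - -12 = -1687277 + 12 = -1687265$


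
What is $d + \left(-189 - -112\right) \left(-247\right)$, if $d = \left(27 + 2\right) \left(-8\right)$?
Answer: $18787$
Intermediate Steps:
$d = -232$ ($d = 29 \left(-8\right) = -232$)
$d + \left(-189 - -112\right) \left(-247\right) = -232 + \left(-189 - -112\right) \left(-247\right) = -232 + \left(-189 + 112\right) \left(-247\right) = -232 - -19019 = -232 + 19019 = 18787$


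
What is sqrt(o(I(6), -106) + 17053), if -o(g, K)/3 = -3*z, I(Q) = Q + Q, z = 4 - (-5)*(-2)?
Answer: sqrt(16999) ≈ 130.38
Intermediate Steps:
z = -6 (z = 4 - 1*10 = 4 - 10 = -6)
I(Q) = 2*Q
o(g, K) = -54 (o(g, K) = -(-9)*(-6) = -3*18 = -54)
sqrt(o(I(6), -106) + 17053) = sqrt(-54 + 17053) = sqrt(16999)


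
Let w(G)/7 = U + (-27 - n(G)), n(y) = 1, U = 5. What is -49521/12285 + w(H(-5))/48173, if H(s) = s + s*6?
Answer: -795851006/197268435 ≈ -4.0344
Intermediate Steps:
H(s) = 7*s (H(s) = s + 6*s = 7*s)
w(G) = -161 (w(G) = 7*(5 + (-27 - 1*1)) = 7*(5 + (-27 - 1)) = 7*(5 - 28) = 7*(-23) = -161)
-49521/12285 + w(H(-5))/48173 = -49521/12285 - 161/48173 = -49521*1/12285 - 161*1/48173 = -16507/4095 - 161/48173 = -795851006/197268435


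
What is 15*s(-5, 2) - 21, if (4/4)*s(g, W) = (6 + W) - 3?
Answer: 54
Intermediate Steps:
s(g, W) = 3 + W (s(g, W) = (6 + W) - 3 = 3 + W)
15*s(-5, 2) - 21 = 15*(3 + 2) - 21 = 15*5 - 21 = 75 - 21 = 54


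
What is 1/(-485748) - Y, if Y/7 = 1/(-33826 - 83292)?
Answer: 1641559/28444917132 ≈ 5.7710e-5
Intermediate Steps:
Y = -7/117118 (Y = 7/(-33826 - 83292) = 7/(-117118) = 7*(-1/117118) = -7/117118 ≈ -5.9769e-5)
1/(-485748) - Y = 1/(-485748) - 1*(-7/117118) = -1/485748 + 7/117118 = 1641559/28444917132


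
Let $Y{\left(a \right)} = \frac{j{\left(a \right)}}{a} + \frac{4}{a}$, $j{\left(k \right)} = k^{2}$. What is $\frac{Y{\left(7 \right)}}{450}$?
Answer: $\frac{53}{3150} \approx 0.016825$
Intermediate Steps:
$Y{\left(a \right)} = a + \frac{4}{a}$ ($Y{\left(a \right)} = \frac{a^{2}}{a} + \frac{4}{a} = a + \frac{4}{a}$)
$\frac{Y{\left(7 \right)}}{450} = \frac{7 + \frac{4}{7}}{450} = \left(7 + 4 \cdot \frac{1}{7}\right) \frac{1}{450} = \left(7 + \frac{4}{7}\right) \frac{1}{450} = \frac{53}{7} \cdot \frac{1}{450} = \frac{53}{3150}$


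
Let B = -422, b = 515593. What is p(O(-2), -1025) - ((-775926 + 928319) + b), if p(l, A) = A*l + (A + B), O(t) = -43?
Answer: -625358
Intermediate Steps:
p(l, A) = -422 + A + A*l (p(l, A) = A*l + (A - 422) = A*l + (-422 + A) = -422 + A + A*l)
p(O(-2), -1025) - ((-775926 + 928319) + b) = (-422 - 1025 - 1025*(-43)) - ((-775926 + 928319) + 515593) = (-422 - 1025 + 44075) - (152393 + 515593) = 42628 - 1*667986 = 42628 - 667986 = -625358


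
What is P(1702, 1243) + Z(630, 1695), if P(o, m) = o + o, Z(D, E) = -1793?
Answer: 1611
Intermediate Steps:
P(o, m) = 2*o
P(1702, 1243) + Z(630, 1695) = 2*1702 - 1793 = 3404 - 1793 = 1611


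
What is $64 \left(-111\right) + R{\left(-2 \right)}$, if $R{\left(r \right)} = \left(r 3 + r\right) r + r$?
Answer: $-7090$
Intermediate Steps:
$R{\left(r \right)} = r + 4 r^{2}$ ($R{\left(r \right)} = \left(3 r + r\right) r + r = 4 r r + r = 4 r^{2} + r = r + 4 r^{2}$)
$64 \left(-111\right) + R{\left(-2 \right)} = 64 \left(-111\right) - 2 \left(1 + 4 \left(-2\right)\right) = -7104 - 2 \left(1 - 8\right) = -7104 - -14 = -7104 + 14 = -7090$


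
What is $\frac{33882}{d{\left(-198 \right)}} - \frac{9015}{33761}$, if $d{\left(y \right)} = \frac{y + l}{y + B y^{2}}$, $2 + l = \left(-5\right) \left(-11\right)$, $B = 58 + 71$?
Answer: $- \frac{5784787731865011}{4895345} \approx -1.1817 \cdot 10^{9}$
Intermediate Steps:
$B = 129$
$l = 53$ ($l = -2 - -55 = -2 + 55 = 53$)
$d{\left(y \right)} = \frac{53 + y}{y + 129 y^{2}}$ ($d{\left(y \right)} = \frac{y + 53}{y + 129 y^{2}} = \frac{53 + y}{y + 129 y^{2}}$)
$\frac{33882}{d{\left(-198 \right)}} - \frac{9015}{33761} = \frac{33882}{\frac{1}{-198} \frac{1}{1 + 129 \left(-198\right)} \left(53 - 198\right)} - \frac{9015}{33761} = \frac{33882}{\left(- \frac{1}{198}\right) \frac{1}{1 - 25542} \left(-145\right)} - \frac{9015}{33761} = \frac{33882}{\left(- \frac{1}{198}\right) \frac{1}{-25541} \left(-145\right)} - \frac{9015}{33761} = \frac{33882}{\left(- \frac{1}{198}\right) \left(- \frac{1}{25541}\right) \left(-145\right)} - \frac{9015}{33761} = \frac{33882}{- \frac{145}{5057118}} - \frac{9015}{33761} = 33882 \left(- \frac{5057118}{145}\right) - \frac{9015}{33761} = - \frac{171345272076}{145} - \frac{9015}{33761} = - \frac{5784787731865011}{4895345}$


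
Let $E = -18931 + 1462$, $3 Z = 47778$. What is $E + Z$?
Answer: $-1543$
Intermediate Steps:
$Z = 15926$ ($Z = \frac{1}{3} \cdot 47778 = 15926$)
$E = -17469$
$E + Z = -17469 + 15926 = -1543$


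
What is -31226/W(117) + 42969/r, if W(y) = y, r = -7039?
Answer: -17294399/63351 ≈ -272.99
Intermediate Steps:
-31226/W(117) + 42969/r = -31226/117 + 42969/(-7039) = -31226*1/117 + 42969*(-1/7039) = -2402/9 - 42969/7039 = -17294399/63351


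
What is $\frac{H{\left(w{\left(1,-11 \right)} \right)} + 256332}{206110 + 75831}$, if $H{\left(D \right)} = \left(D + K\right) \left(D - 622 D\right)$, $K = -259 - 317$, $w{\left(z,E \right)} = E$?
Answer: $- \frac{3753465}{281941} \approx -13.313$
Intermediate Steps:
$K = -576$
$H{\left(D \right)} = - 621 D \left(-576 + D\right)$ ($H{\left(D \right)} = \left(D - 576\right) \left(D - 622 D\right) = \left(-576 + D\right) \left(- 621 D\right) = - 621 D \left(-576 + D\right)$)
$\frac{H{\left(w{\left(1,-11 \right)} \right)} + 256332}{206110 + 75831} = \frac{621 \left(-11\right) \left(576 - -11\right) + 256332}{206110 + 75831} = \frac{621 \left(-11\right) \left(576 + 11\right) + 256332}{281941} = \left(621 \left(-11\right) 587 + 256332\right) \frac{1}{281941} = \left(-4009797 + 256332\right) \frac{1}{281941} = \left(-3753465\right) \frac{1}{281941} = - \frac{3753465}{281941}$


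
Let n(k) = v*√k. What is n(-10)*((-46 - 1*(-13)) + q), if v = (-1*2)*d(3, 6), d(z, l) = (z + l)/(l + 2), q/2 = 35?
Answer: -333*I*√10/4 ≈ -263.26*I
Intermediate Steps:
q = 70 (q = 2*35 = 70)
d(z, l) = (l + z)/(2 + l)
v = -9/4 (v = (-1*2)*((6 + 3)/(2 + 6)) = -2*9/8 = -9/4 ≈ -2.2500)
n(k) = -9*√k/4
n(-10)*((-46 - 1*(-13)) + q) = (-9*I*√10/4)*((-46 - 1*(-13)) + 70) = (-9*I*√10/4)*((-46 + 13) + 70) = (-9*I*√10/4)*(-33 + 70) = -9*I*√10/4*37 = -333*I*√10/4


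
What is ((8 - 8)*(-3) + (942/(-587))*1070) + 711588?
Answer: 416694216/587 ≈ 7.0987e+5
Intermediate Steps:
((8 - 8)*(-3) + (942/(-587))*1070) + 711588 = (0*(-3) + (942*(-1/587))*1070) + 711588 = (0 - 942/587*1070) + 711588 = (0 - 1007940/587) + 711588 = -1007940/587 + 711588 = 416694216/587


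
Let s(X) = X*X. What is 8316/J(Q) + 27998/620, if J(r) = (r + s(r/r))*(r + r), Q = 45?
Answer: 336299/7130 ≈ 47.167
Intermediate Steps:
s(X) = X²
J(r) = 2*r*(1 + r) (J(r) = (r + (r/r)²)*(r + r) = (r + 1²)*(2*r) = (r + 1)*(2*r) = (1 + r)*(2*r) = 2*r*(1 + r))
8316/J(Q) + 27998/620 = 8316/((2*45*(1 + 45))) + 27998/620 = 8316/((2*45*46)) + 27998*(1/620) = 8316/4140 + 13999/310 = 8316*(1/4140) + 13999/310 = 231/115 + 13999/310 = 336299/7130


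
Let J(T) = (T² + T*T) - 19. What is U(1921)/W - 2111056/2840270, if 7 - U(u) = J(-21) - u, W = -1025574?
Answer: -361344838949/485484510830 ≈ -0.74430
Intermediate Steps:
J(T) = -19 + 2*T² (J(T) = (T² + T²) - 19 = 2*T² - 19 = -19 + 2*T²)
U(u) = -856 + u (U(u) = 7 - ((-19 + 2*(-21)²) - u) = 7 - ((-19 + 2*441) - u) = 7 - ((-19 + 882) - u) = 7 - (863 - u) = 7 + (-863 + u) = -856 + u)
U(1921)/W - 2111056/2840270 = (-856 + 1921)/(-1025574) - 2111056/2840270 = 1065*(-1/1025574) - 2111056*1/2840270 = -355/341858 - 1055528/1420135 = -361344838949/485484510830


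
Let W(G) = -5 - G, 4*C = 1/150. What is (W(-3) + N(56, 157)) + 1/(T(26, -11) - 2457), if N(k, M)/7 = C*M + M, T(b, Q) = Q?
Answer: 406787333/370200 ≈ 1098.8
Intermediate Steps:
C = 1/600 (C = (¼)/150 = (¼)*(1/150) = 1/600 ≈ 0.0016667)
N(k, M) = 4207*M/600 (N(k, M) = 7*(M/600 + M) = 7*(601*M/600) = 4207*M/600)
(W(-3) + N(56, 157)) + 1/(T(26, -11) - 2457) = ((-5 - 1*(-3)) + (4207/600)*157) + 1/(-11 - 2457) = ((-5 + 3) + 660499/600) + 1/(-2468) = (-2 + 660499/600) - 1/2468 = 659299/600 - 1/2468 = 406787333/370200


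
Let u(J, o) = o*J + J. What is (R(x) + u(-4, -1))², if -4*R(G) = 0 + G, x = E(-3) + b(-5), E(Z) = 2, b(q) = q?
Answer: 9/16 ≈ 0.56250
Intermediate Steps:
u(J, o) = J + J*o (u(J, o) = J*o + J = J + J*o)
x = -3 (x = 2 - 5 = -3)
R(G) = -G/4 (R(G) = -(0 + G)/4 = -G/4)
(R(x) + u(-4, -1))² = (-¼*(-3) - 4*(1 - 1))² = (¾ - 4*0)² = (¾ + 0)² = (¾)² = 9/16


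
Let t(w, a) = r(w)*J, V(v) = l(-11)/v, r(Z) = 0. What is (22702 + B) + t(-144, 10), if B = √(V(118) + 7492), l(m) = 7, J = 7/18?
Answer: 22702 + √104319434/118 ≈ 22789.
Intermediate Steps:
J = 7/18 (J = 7*(1/18) = 7/18 ≈ 0.38889)
V(v) = 7/v
t(w, a) = 0 (t(w, a) = 0*(7/18) = 0)
B = √104319434/118 (B = √(7/118 + 7492) = √(884063/118) = √104319434/118 ≈ 86.557)
(22702 + B) + t(-144, 10) = (22702 + √104319434/118) + 0 = 22702 + √104319434/118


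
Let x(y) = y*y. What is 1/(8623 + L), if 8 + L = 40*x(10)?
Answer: 1/12615 ≈ 7.9271e-5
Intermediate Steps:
x(y) = y²
L = 3992 (L = -8 + 40*10² = -8 + 40*100 = -8 + 4000 = 3992)
1/(8623 + L) = 1/(8623 + 3992) = 1/12615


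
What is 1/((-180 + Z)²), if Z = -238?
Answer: 1/174724 ≈ 5.7233e-6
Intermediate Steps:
1/((-180 + Z)²) = 1/((-180 - 238)²) = 1/((-418)²) = 1/174724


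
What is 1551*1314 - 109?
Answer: 2037905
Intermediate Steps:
1551*1314 - 109 = 2038014 - 109 = 2037905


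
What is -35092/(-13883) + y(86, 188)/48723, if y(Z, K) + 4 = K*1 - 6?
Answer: 1712258690/676421409 ≈ 2.5313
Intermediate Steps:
y(Z, K) = -10 + K (y(Z, K) = -4 + (K*1 - 6) = -4 + (K - 6) = -4 + (-6 + K) = -10 + K)
-35092/(-13883) + y(86, 188)/48723 = -35092/(-13883) + (-10 + 188)/48723 = -35092*(-1/13883) + 178*(1/48723) = 35092/13883 + 178/48723 = 1712258690/676421409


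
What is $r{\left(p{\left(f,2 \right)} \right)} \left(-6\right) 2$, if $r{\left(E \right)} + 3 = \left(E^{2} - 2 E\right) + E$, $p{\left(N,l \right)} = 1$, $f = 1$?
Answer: $36$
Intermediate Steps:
$r{\left(E \right)} = -3 + E^{2} - E$ ($r{\left(E \right)} = -3 + \left(\left(E^{2} - 2 E\right) + E\right) = -3 + \left(E^{2} - E\right) = -3 + E^{2} - E$)
$r{\left(p{\left(f,2 \right)} \right)} \left(-6\right) 2 = \left(-3 + 1^{2} - 1\right) \left(-6\right) 2 = \left(-3 + 1 - 1\right) \left(-6\right) 2 = \left(-3\right) \left(-6\right) 2 = 18 \cdot 2 = 36$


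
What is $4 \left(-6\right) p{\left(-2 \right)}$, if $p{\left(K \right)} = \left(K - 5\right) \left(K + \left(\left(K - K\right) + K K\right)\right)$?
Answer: $336$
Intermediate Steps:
$p{\left(K \right)} = \left(-5 + K\right) \left(K + K^{2}\right)$ ($p{\left(K \right)} = \left(-5 + K\right) \left(K + \left(0 + K^{2}\right)\right) = \left(-5 + K\right) \left(K + K^{2}\right)$)
$4 \left(-6\right) p{\left(-2 \right)} = 4 \left(-6\right) \left(- 2 \left(-5 + \left(-2\right)^{2} - -8\right)\right) = - 24 \left(- 2 \left(-5 + 4 + 8\right)\right) = - 24 \left(\left(-2\right) 7\right) = \left(-24\right) \left(-14\right) = 336$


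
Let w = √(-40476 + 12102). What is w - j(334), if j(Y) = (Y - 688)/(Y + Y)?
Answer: 177/334 + I*√28374 ≈ 0.52994 + 168.45*I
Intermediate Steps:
w = I*√28374 (w = √(-28374) = I*√28374 ≈ 168.45*I)
j(Y) = (-688 + Y)/(2*Y) (j(Y) = (-688 + Y)/((2*Y)) = (-688 + Y)*(1/(2*Y)) = (-688 + Y)/(2*Y))
w - j(334) = I*√28374 - (-688 + 334)/(2*334) = I*√28374 - (-354)/(2*334) = I*√28374 - 1*(-177/334) = I*√28374 + 177/334 = 177/334 + I*√28374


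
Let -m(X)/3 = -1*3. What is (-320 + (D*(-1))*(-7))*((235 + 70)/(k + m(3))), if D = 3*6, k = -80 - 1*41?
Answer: 29585/56 ≈ 528.30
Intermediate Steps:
k = -121 (k = -80 - 41 = -121)
m(X) = 9 (m(X) = -(-3)*3 = -3*(-3) = 9)
D = 18
(-320 + (D*(-1))*(-7))*((235 + 70)/(k + m(3))) = (-320 + (18*(-1))*(-7))*((235 + 70)/(-121 + 9)) = (-320 - 18*(-7))*(305/(-112)) = (-320 + 126)*(305*(-1/112)) = -194*(-305/112) = 29585/56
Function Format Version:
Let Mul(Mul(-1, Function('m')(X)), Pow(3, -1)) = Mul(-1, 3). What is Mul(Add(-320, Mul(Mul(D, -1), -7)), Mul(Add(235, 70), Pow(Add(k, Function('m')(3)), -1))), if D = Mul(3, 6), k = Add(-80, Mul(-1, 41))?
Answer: Rational(29585, 56) ≈ 528.30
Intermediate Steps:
k = -121 (k = Add(-80, -41) = -121)
Function('m')(X) = 9 (Function('m')(X) = Mul(-3, Mul(-1, 3)) = Mul(-3, -3) = 9)
D = 18
Mul(Add(-320, Mul(Mul(D, -1), -7)), Mul(Add(235, 70), Pow(Add(k, Function('m')(3)), -1))) = Mul(Add(-320, Mul(Mul(18, -1), -7)), Mul(Add(235, 70), Pow(Add(-121, 9), -1))) = Mul(Add(-320, Mul(-18, -7)), Mul(305, Pow(-112, -1))) = Mul(Add(-320, 126), Mul(305, Rational(-1, 112))) = Mul(-194, Rational(-305, 112)) = Rational(29585, 56)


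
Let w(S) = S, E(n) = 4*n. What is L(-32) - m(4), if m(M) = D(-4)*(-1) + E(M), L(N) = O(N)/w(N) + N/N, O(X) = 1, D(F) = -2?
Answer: -545/32 ≈ -17.031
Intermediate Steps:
L(N) = 1 + 1/N (L(N) = 1/N + N/N = 1/N + 1 = 1 + 1/N)
m(M) = 2 + 4*M (m(M) = -2*(-1) + 4*M = 2 + 4*M)
L(-32) - m(4) = (1 - 32)/(-32) - (2 + 4*4) = -1/32*(-31) - (2 + 16) = 31/32 - 1*18 = 31/32 - 18 = -545/32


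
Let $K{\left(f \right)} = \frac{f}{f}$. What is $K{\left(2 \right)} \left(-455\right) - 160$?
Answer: $-615$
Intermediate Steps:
$K{\left(f \right)} = 1$
$K{\left(2 \right)} \left(-455\right) - 160 = 1 \left(-455\right) - 160 = -455 - 160 = -615$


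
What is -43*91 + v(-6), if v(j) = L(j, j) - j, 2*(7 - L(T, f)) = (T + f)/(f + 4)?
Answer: -3903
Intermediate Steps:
L(T, f) = 7 - (T + f)/(2*(4 + f)) (L(T, f) = 7 - (T + f)/(2*(f + 4)) = 7 - (T + f)/(2*(4 + f)))
v(j) = -j + (56 + 12*j)/(2*(4 + j)) (v(j) = (56 - j + 13*j)/(2*(4 + j)) - j = (56 + 12*j)/(2*(4 + j)) - j = -j + (56 + 12*j)/(2*(4 + j)))
-43*91 + v(-6) = -43*91 + (28 - 1*(-6)**2 + 2*(-6))/(4 - 6) = -3913 + (28 - 1*36 - 12)/(-2) = -3913 - (28 - 36 - 12)/2 = -3913 - 1/2*(-20) = -3913 + 10 = -3903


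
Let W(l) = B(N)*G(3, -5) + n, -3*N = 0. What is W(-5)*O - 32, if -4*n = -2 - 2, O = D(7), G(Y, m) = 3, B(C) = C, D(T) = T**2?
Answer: 17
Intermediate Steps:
N = 0 (N = -1/3*0 = 0)
O = 49 (O = 7**2 = 49)
n = 1 (n = -(-2 - 2)/4 = -1/4*(-4) = 1)
W(l) = 1 (W(l) = 0*3 + 1 = 0 + 1 = 1)
W(-5)*O - 32 = 1*49 - 32 = 49 - 32 = 17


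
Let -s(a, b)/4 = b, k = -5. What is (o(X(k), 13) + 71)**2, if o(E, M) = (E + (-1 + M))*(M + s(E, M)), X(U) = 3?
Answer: 264196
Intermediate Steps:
s(a, b) = -4*b
o(E, M) = -3*M*(-1 + E + M) (o(E, M) = (E + (-1 + M))*(M - 4*M) = (-1 + E + M)*(-3*M) = -3*M*(-1 + E + M))
(o(X(k), 13) + 71)**2 = (3*13*(1 - 1*3 - 1*13) + 71)**2 = (3*13*(1 - 3 - 13) + 71)**2 = (3*13*(-15) + 71)**2 = (-585 + 71)**2 = (-514)**2 = 264196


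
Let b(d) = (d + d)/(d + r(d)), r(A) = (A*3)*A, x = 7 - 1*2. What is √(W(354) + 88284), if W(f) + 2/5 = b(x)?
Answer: √35313490/20 ≈ 297.13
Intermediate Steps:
x = 5 (x = 7 - 2 = 5)
r(A) = 3*A² (r(A) = (3*A)*A = 3*A²)
b(d) = 2*d/(d + 3*d²) (b(d) = (d + d)/(d + 3*d²) = (2*d)/(d + 3*d²) = 2*d/(d + 3*d²))
W(f) = -11/40 (W(f) = -⅖ + 2/(1 + 3*5) = -⅖ + 2/(1 + 15) = -⅖ + 2/16 = -⅖ + 2*(1/16) = -⅖ + ⅛ = -11/40)
√(W(354) + 88284) = √(-11/40 + 88284) = √(3531349/40) = √35313490/20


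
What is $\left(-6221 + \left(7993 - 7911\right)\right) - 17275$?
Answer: $-23414$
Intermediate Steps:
$\left(-6221 + \left(7993 - 7911\right)\right) - 17275 = \left(-6221 + 82\right) - 17275 = -6139 - 17275 = -23414$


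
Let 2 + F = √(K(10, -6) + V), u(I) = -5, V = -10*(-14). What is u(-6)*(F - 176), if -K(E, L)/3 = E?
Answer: 890 - 5*√110 ≈ 837.56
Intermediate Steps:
V = 140
K(E, L) = -3*E
F = -2 + √110 (F = -2 + √(-3*10 + 140) = -2 + √(-30 + 140) = -2 + √110 ≈ 8.4881)
u(-6)*(F - 176) = -5*((-2 + √110) - 176) = -5*(-178 + √110) = 890 - 5*√110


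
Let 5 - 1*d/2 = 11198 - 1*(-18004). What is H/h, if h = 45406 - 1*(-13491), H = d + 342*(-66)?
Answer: -80966/58897 ≈ -1.3747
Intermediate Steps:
d = -58394 (d = 10 - 2*(11198 - 1*(-18004)) = 10 - 2*(11198 + 18004) = 10 - 2*29202 = 10 - 58404 = -58394)
H = -80966 (H = -58394 + 342*(-66) = -58394 - 22572 = -80966)
h = 58897 (h = 45406 + 13491 = 58897)
H/h = -80966/58897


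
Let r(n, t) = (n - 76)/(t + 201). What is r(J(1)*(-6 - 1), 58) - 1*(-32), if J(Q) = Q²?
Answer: 8205/259 ≈ 31.680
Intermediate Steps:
r(n, t) = (-76 + n)/(201 + t)
r(J(1)*(-6 - 1), 58) - 1*(-32) = (-76 + 1²*(-6 - 1))/(201 + 58) - 1*(-32) = (-76 + 1*(-7))/259 + 32 = (-76 - 7)/259 + 32 = (1/259)*(-83) + 32 = -83/259 + 32 = 8205/259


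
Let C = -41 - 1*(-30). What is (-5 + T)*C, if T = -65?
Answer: 770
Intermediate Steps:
C = -11 (C = -41 + 30 = -11)
(-5 + T)*C = (-5 - 65)*(-11) = -70*(-11) = 770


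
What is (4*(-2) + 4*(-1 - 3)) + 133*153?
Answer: 20325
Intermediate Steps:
(4*(-2) + 4*(-1 - 3)) + 133*153 = (-8 + 4*(-4)) + 20349 = (-8 - 16) + 20349 = -24 + 20349 = 20325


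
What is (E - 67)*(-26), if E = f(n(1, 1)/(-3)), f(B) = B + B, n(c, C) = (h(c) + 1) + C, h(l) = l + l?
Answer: 5434/3 ≈ 1811.3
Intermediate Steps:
h(l) = 2*l
n(c, C) = 1 + C + 2*c (n(c, C) = (2*c + 1) + C = (1 + 2*c) + C = 1 + C + 2*c)
f(B) = 2*B
E = -8/3 (E = 2*((1 + 1 + 2*1)/(-3)) = 2*((1 + 1 + 2)*(-⅓)) = 2*(4*(-⅓)) = 2*(-4/3) = -8/3 ≈ -2.6667)
(E - 67)*(-26) = (-8/3 - 67)*(-26) = -209/3*(-26) = 5434/3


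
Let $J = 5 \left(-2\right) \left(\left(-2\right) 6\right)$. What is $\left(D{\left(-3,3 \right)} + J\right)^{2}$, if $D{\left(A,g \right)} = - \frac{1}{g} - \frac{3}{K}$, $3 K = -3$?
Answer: $\frac{135424}{9} \approx 15047.0$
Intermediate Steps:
$K = -1$ ($K = \frac{1}{3} \left(-3\right) = -1$)
$D{\left(A,g \right)} = 3 - \frac{1}{g}$ ($D{\left(A,g \right)} = - \frac{1}{g} - \frac{3}{-1} = - \frac{1}{g} - -3 = - \frac{1}{g} + 3 = 3 - \frac{1}{g}$)
$J = 120$ ($J = \left(-10\right) \left(-12\right) = 120$)
$\left(D{\left(-3,3 \right)} + J\right)^{2} = \left(\left(3 - \frac{1}{3}\right) + 120\right)^{2} = \left(\frac{8}{3} + 120\right)^{2} = \left(\frac{368}{3}\right)^{2} = \frac{135424}{9}$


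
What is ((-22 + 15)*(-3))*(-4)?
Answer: -84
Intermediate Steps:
((-22 + 15)*(-3))*(-4) = -7*(-3)*(-4) = 21*(-4) = -84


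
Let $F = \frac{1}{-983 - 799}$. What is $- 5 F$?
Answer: $\frac{5}{1782} \approx 0.0028058$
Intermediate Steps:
$F = - \frac{1}{1782}$ ($F = \frac{1}{-1782} = - \frac{1}{1782} \approx -0.00056117$)
$- 5 F = \left(-5\right) \left(- \frac{1}{1782}\right) = \frac{5}{1782}$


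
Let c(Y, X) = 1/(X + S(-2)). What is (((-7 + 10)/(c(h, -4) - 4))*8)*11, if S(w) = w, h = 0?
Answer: -1584/25 ≈ -63.360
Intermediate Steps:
c(Y, X) = 1/(-2 + X) (c(Y, X) = 1/(X - 2) = 1/(-2 + X))
(((-7 + 10)/(c(h, -4) - 4))*8)*11 = (((-7 + 10)/(1/(-2 - 4) - 4))*8)*11 = ((3/(1/(-6) - 4))*8)*11 = ((3/(-⅙ - 4))*8)*11 = ((3/(-25/6))*8)*11 = ((3*(-6/25))*8)*11 = -18/25*8*11 = -144/25*11 = -1584/25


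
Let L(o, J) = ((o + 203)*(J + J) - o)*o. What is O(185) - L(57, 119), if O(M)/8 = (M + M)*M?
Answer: -2976311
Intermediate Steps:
O(M) = 16*M² (O(M) = 8*((M + M)*M) = 8*((2*M)*M) = 8*(2*M²) = 16*M²)
L(o, J) = o*(-o + 2*J*(203 + o)) (L(o, J) = ((203 + o)*(2*J) - o)*o = (2*J*(203 + o) - o)*o = (-o + 2*J*(203 + o))*o = o*(-o + 2*J*(203 + o)))
O(185) - L(57, 119) = 16*185² - 57*(-1*57 + 406*119 + 2*119*57) = 16*34225 - 57*(-57 + 48314 + 13566) = 547600 - 57*61823 = 547600 - 1*3523911 = 547600 - 3523911 = -2976311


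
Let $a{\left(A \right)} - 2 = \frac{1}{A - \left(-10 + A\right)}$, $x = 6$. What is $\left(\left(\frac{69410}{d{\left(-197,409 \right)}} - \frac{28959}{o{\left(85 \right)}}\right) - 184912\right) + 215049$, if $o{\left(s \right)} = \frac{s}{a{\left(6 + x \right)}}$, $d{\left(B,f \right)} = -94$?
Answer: $\frac{1145891367}{39950} \approx 28683.0$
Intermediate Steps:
$a{\left(A \right)} = \frac{21}{10}$ ($a{\left(A \right)} = 2 + \frac{1}{A - \left(-10 + A\right)} = 2 + \frac{1}{10} = \frac{21}{10}$)
$o{\left(s \right)} = \frac{10 s}{21}$ ($o{\left(s \right)} = \frac{s}{\frac{21}{10}} = s \frac{10}{21} = \frac{10 s}{21}$)
$\left(\left(\frac{69410}{d{\left(-197,409 \right)}} - \frac{28959}{o{\left(85 \right)}}\right) - 184912\right) + 215049 = \left(\left(\frac{69410}{-94} - \frac{28959}{\frac{10}{21} \cdot 85}\right) - 184912\right) + 215049 = \left(\left(69410 \left(- \frac{1}{94}\right) - \frac{28959}{\frac{850}{21}}\right) - 184912\right) + 215049 = \left(\left(- \frac{34705}{47} - \frac{608139}{850}\right) - 184912\right) + 215049 = \left(- \frac{58081783}{39950} - 184912\right) + 215049 = - \frac{7445316183}{39950} + 215049 = \frac{1145891367}{39950}$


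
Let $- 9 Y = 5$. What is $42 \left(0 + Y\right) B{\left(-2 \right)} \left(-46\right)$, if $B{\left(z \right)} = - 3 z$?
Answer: $6440$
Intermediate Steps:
$Y = - \frac{5}{9}$ ($Y = \left(- \frac{1}{9}\right) 5 = - \frac{5}{9} \approx -0.55556$)
$42 \left(0 + Y\right) B{\left(-2 \right)} \left(-46\right) = 42 \left(0 - \frac{5}{9}\right) \left(\left(-3\right) \left(-2\right)\right) \left(-46\right) = 42 \left(\left(- \frac{5}{9}\right) 6\right) \left(-46\right) = 42 \left(- \frac{10}{3}\right) \left(-46\right) = \left(-140\right) \left(-46\right) = 6440$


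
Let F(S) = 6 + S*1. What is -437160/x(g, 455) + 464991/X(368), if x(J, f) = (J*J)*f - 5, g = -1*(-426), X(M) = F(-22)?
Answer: -7679009245077/264229040 ≈ -29062.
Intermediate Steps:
F(S) = 6 + S
X(M) = -16 (X(M) = 6 - 22 = -16)
g = 426
x(J, f) = -5 + f*J**2 (x(J, f) = J**2*f - 5 = f*J**2 - 5 = -5 + f*J**2)
-437160/x(g, 455) + 464991/X(368) = -437160/(-5 + 455*426**2) + 464991/(-16) = -437160/(-5 + 455*181476) + 464991*(-1/16) = -437160/(-5 + 82571580) - 464991/16 = -437160/82571575 - 464991/16 = -437160*1/82571575 - 464991/16 = -87432/16514315 - 464991/16 = -7679009245077/264229040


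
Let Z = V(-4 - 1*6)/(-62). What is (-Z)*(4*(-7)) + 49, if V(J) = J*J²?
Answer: 15519/31 ≈ 500.61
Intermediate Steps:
V(J) = J³
Z = 500/31 (Z = (-4 - 1*6)³/(-62) = (-4 - 6)³*(-1/62) = (-10)³*(-1/62) = -1000*(-1/62) = 500/31 ≈ 16.129)
(-Z)*(4*(-7)) + 49 = (-1*500/31)*(4*(-7)) + 49 = -500/31*(-28) + 49 = 14000/31 + 49 = 15519/31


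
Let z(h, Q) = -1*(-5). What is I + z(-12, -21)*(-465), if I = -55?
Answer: -2380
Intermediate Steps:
z(h, Q) = 5
I + z(-12, -21)*(-465) = -55 + 5*(-465) = -55 - 2325 = -2380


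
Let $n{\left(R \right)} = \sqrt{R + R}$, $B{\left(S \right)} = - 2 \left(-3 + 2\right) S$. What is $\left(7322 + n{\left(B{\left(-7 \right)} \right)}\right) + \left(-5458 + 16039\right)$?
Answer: $17903 + 2 i \sqrt{7} \approx 17903.0 + 5.2915 i$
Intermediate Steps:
$B{\left(S \right)} = 2 S$ ($B{\left(S \right)} = \left(-2\right) \left(-1\right) S = 2 S$)
$n{\left(R \right)} = \sqrt{2} \sqrt{R}$ ($n{\left(R \right)} = \sqrt{2 R} = \sqrt{2} \sqrt{R}$)
$\left(7322 + n{\left(B{\left(-7 \right)} \right)}\right) + \left(-5458 + 16039\right) = \left(7322 + \sqrt{2} \sqrt{2 \left(-7\right)}\right) + \left(-5458 + 16039\right) = \left(7322 + \sqrt{2} \sqrt{-14}\right) + 10581 = \left(7322 + \sqrt{2} i \sqrt{14}\right) + 10581 = \left(7322 + 2 i \sqrt{7}\right) + 10581 = 17903 + 2 i \sqrt{7}$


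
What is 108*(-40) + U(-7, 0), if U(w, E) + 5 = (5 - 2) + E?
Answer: -4322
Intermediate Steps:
U(w, E) = -2 + E (U(w, E) = -5 + ((5 - 2) + E) = -5 + (3 + E) = -2 + E)
108*(-40) + U(-7, 0) = 108*(-40) + (-2 + 0) = -4320 - 2 = -4322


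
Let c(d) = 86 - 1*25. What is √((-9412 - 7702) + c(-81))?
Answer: I*√17053 ≈ 130.59*I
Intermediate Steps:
c(d) = 61 (c(d) = 86 - 25 = 61)
√((-9412 - 7702) + c(-81)) = √((-9412 - 7702) + 61) = √(-17114 + 61) = √(-17053) = I*√17053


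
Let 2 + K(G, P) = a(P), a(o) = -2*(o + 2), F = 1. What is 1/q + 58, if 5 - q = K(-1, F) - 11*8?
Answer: 5859/101 ≈ 58.010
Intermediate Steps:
a(o) = -4 - 2*o (a(o) = -2*(2 + o) = -4 - 2*o)
K(G, P) = -6 - 2*P (K(G, P) = -2 + (-4 - 2*P) = -6 - 2*P)
q = 101 (q = 5 - ((-6 - 2*1) - 11*8) = 5 - ((-6 - 2) - 88) = 5 - (-8 - 88) = 5 - 1*(-96) = 5 + 96 = 101)
1/q + 58 = 1/101 + 58 = 5859/101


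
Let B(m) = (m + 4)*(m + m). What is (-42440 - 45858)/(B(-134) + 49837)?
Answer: -5194/4981 ≈ -1.0428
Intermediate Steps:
B(m) = 2*m*(4 + m) (B(m) = (4 + m)*(2*m) = 2*m*(4 + m))
(-42440 - 45858)/(B(-134) + 49837) = (-42440 - 45858)/(2*(-134)*(4 - 134) + 49837) = -88298/(2*(-134)*(-130) + 49837) = -88298/(34840 + 49837) = -88298/84677 = -88298*1/84677 = -5194/4981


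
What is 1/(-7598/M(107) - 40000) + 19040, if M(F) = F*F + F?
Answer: 4400597127182/231123799 ≈ 19040.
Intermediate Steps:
M(F) = F + F² (M(F) = F² + F = F + F²)
1/(-7598/M(107) - 40000) + 19040 = 1/(-7598*1/(107*(1 + 107)) - 40000) + 19040 = 1/(-7598/(107*108) - 40000) + 19040 = 1/(-7598/11556 - 40000) + 19040 = 1/(-7598*1/11556 - 40000) + 19040 = 1/(-3799/5778 - 40000) + 19040 = 1/(-231123799/5778) + 19040 = -5778/231123799 + 19040 = 4400597127182/231123799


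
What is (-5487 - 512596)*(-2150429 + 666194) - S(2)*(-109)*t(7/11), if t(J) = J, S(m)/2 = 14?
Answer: 8458526157919/11 ≈ 7.6896e+11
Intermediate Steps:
S(m) = 28 (S(m) = 2*14 = 28)
(-5487 - 512596)*(-2150429 + 666194) - S(2)*(-109)*t(7/11) = (-5487 - 512596)*(-2150429 + 666194) - 28*(-109)*7/11 = -518083*(-1484235) - (-3052)*7*(1/11) = 768956921505 - (-3052)*7/11 = 768956921505 - 1*(-21364/11) = 768956921505 + 21364/11 = 8458526157919/11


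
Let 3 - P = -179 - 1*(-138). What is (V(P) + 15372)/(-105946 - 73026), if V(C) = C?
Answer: -3854/44743 ≈ -0.086136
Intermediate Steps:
P = 44 (P = 3 - (-179 - 1*(-138)) = 3 - (-179 + 138) = 3 - 1*(-41) = 3 + 41 = 44)
(V(P) + 15372)/(-105946 - 73026) = (44 + 15372)/(-105946 - 73026) = 15416/(-178972) = 15416*(-1/178972) = -3854/44743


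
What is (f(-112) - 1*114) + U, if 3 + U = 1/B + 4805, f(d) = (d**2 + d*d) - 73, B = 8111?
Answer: 240921034/8111 ≈ 29703.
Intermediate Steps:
f(d) = -73 + 2*d**2 (f(d) = (d**2 + d**2) - 73 = 2*d**2 - 73 = -73 + 2*d**2)
U = 38949023/8111 (U = -3 + (1/8111 + 4805) = -3 + 38973356/8111 = 38949023/8111 ≈ 4802.0)
(f(-112) - 1*114) + U = ((-73 + 2*(-112)**2) - 1*114) + 38949023/8111 = ((-73 + 2*12544) - 114) + 38949023/8111 = ((-73 + 25088) - 114) + 38949023/8111 = (25015 - 114) + 38949023/8111 = 24901 + 38949023/8111 = 240921034/8111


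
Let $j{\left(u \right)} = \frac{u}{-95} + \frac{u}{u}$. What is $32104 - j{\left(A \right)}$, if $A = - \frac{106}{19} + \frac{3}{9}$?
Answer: $\frac{173837446}{5415} \approx 32103.0$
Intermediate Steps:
$A = - \frac{299}{57}$ ($A = \left(-106\right) \frac{1}{19} + 3 \cdot \frac{1}{9} = - \frac{106}{19} + \frac{1}{3} = - \frac{299}{57} \approx -5.2456$)
$j{\left(u \right)} = 1 - \frac{u}{95}$ ($j{\left(u \right)} = u \left(- \frac{1}{95}\right) + 1 = - \frac{u}{95} + 1 = 1 - \frac{u}{95}$)
$32104 - j{\left(A \right)} = 32104 - \left(1 - - \frac{299}{5415}\right) = 32104 - \left(1 + \frac{299}{5415}\right) = 32104 - \frac{5714}{5415} = \frac{173837446}{5415}$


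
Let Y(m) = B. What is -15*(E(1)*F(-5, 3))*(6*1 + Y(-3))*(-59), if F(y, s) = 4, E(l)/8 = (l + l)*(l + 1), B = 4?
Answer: 1132800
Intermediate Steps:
E(l) = 16*l*(1 + l) (E(l) = 8*((l + l)*(l + 1)) = 8*((2*l)*(1 + l)) = 8*(2*l*(1 + l)) = 16*l*(1 + l))
Y(m) = 4
-15*(E(1)*F(-5, 3))*(6*1 + Y(-3))*(-59) = -15*((16*1*(1 + 1))*4)*(6*1 + 4)*(-59) = -15*((16*1*2)*4)*(6 + 4)*(-59) = -15*(32*4)*10*(-59) = -15*128*10*(-59) = -19200*(-59) = -15*(-75520) = 1132800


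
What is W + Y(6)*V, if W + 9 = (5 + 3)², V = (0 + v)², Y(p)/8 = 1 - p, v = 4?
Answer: -585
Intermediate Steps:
Y(p) = 8 - 8*p (Y(p) = 8*(1 - p) = 8 - 8*p)
V = 16 (V = (0 + 4)² = 4² = 16)
W = 55 (W = -9 + (5 + 3)² = -9 + 8² = -9 + 64 = 55)
W + Y(6)*V = 55 + (8 - 8*6)*16 = 55 + (8 - 48)*16 = 55 - 40*16 = 55 - 640 = -585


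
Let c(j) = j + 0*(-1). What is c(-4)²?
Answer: 16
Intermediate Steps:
c(j) = j (c(j) = j + 0 = j)
c(-4)² = (-4)² = 16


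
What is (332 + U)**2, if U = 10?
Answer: 116964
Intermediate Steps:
(332 + U)**2 = (332 + 10)**2 = 342**2 = 116964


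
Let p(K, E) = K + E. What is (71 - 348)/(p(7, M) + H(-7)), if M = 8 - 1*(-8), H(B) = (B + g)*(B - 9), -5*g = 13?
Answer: -1385/883 ≈ -1.5685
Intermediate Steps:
g = -13/5 (g = -⅕*13 = -13/5 ≈ -2.6000)
H(B) = (-9 + B)*(-13/5 + B) (H(B) = (B - 13/5)*(B - 9) = (-13/5 + B)*(-9 + B) = (-9 + B)*(-13/5 + B))
M = 16 (M = 8 + 8 = 16)
p(K, E) = E + K
(71 - 348)/(p(7, M) + H(-7)) = (71 - 348)/((16 + 7) + (117/5 + (-7)² - 58/5*(-7))) = -277/(23 + (117/5 + 49 + 406/5)) = -277/(23 + 768/5) = -277/883/5 = -277*5/883 = -1385/883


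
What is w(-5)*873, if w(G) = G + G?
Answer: -8730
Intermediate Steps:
w(G) = 2*G
w(-5)*873 = (2*(-5))*873 = -10*873 = -8730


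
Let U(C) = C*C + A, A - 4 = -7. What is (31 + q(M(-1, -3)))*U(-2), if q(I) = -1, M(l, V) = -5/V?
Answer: 30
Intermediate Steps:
A = -3 (A = 4 - 7 = -3)
U(C) = -3 + C² (U(C) = C*C - 3 = C² - 3 = -3 + C²)
(31 + q(M(-1, -3)))*U(-2) = (31 - 1)*(-3 + (-2)²) = 30*(-3 + 4) = 30*1 = 30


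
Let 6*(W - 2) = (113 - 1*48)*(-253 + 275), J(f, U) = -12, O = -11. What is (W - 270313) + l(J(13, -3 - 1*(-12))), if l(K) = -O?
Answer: -810185/3 ≈ -2.7006e+5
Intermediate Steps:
l(K) = 11 (l(K) = -1*(-11) = 11)
W = 721/3 (W = 2 + ((113 - 1*48)*(-253 + 275))/6 = 2 + ((113 - 48)*22)/6 = 2 + (65*22)/6 = 2 + (⅙)*1430 = 2 + 715/3 = 721/3 ≈ 240.33)
(W - 270313) + l(J(13, -3 - 1*(-12))) = (721/3 - 270313) + 11 = -810218/3 + 11 = -810185/3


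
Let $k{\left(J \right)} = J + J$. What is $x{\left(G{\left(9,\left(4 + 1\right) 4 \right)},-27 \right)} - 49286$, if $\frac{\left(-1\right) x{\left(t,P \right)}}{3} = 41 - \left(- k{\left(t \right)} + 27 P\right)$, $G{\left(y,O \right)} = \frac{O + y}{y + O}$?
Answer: $-51602$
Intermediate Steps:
$k{\left(J \right)} = 2 J$
$G{\left(y,O \right)} = 1$ ($G{\left(y,O \right)} = \frac{O + y}{O + y} = 1$)
$x{\left(t,P \right)} = -123 - 6 t + 81 P$ ($x{\left(t,P \right)} = - 3 \left(41 - \left(- 2 t + 27 P\right)\right) = - 3 \left(41 - 27 P + 2 t\right) = -123 - 6 t + 81 P$)
$x{\left(G{\left(9,\left(4 + 1\right) 4 \right)},-27 \right)} - 49286 = \left(-123 - 6 + 81 \left(-27\right)\right) - 49286 = \left(-123 - 6 - 2187\right) - 49286 = -2316 - 49286 = -51602$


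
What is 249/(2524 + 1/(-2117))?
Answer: 527133/5343307 ≈ 0.098653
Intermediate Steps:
249/(2524 + 1/(-2117)) = 249/(2524 - 1/2117) = 249/(5343307/2117) = 249*(2117/5343307) = 527133/5343307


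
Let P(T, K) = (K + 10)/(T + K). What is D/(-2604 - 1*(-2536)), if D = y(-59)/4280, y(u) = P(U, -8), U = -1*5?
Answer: 1/1891760 ≈ 5.2861e-7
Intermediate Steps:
U = -5
P(T, K) = (10 + K)/(K + T)
y(u) = -2/13 (y(u) = (10 - 8)/(-8 - 5) = 2/(-13) = -1/13*2 = -2/13)
D = -1/27820 (D = -2/13/4280 = -2/13*1/4280 = -1/27820 ≈ -3.5945e-5)
D/(-2604 - 1*(-2536)) = -1/(27820*(-2604 - 1*(-2536))) = -1/(27820*(-2604 + 2536)) = -1/27820/(-68) = -1/27820*(-1/68) = 1/1891760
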